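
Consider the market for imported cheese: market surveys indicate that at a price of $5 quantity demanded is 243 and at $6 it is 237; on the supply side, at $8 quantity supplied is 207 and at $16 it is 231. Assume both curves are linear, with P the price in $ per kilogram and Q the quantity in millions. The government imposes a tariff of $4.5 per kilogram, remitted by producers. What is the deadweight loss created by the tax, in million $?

Deadweight loss = $20.25 million.

Demand slope: (237 − 243)/(6 − 5) = -6, so Qd = 273 − 6P.
Supply slope: (231 − 207)/(16 − 8) = 3, so Qs = 3P + 183.
Before the tax: set 273 − 6P = 3P + 183 → P* = $10, Q* = 213.
With the tax collected from producers, supply shifts: Qs = 3(P − 4.5) + 183.
New equilibrium: buyers pay $11.5, producers receive $7, Q = 204. (Wedge: Pb − Ps = 4.5.)
Quantity falls by |ΔQ| = |213 − 204| = 9.
DWL = ½ · t · |ΔQ| = ½ · 4.5 · 9 = $20.25.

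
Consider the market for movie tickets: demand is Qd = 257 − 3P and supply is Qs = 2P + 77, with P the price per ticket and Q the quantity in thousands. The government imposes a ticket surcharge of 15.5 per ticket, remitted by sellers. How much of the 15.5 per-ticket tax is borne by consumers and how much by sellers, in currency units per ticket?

Consumers bear 6.2 per ticket; sellers bear 9.3 per ticket.

Without the tax, 257 − 3P = 2P + 77 gives 5P = 180, so P* = 36 and Q* = 149.
With the tax collected from sellers, supply shifts: Qs = 2(P − 15.5) + 77.
New equilibrium: consumers pay 42.2, sellers receive 26.7, Q = 130.4. (Wedge: Pb − Ps = 15.5.)
Burden on consumers: 6.2; on sellers: 9.3. (They sum to 15.5.)
The less price-elastic side of the market bears the larger share of a per-unit tax.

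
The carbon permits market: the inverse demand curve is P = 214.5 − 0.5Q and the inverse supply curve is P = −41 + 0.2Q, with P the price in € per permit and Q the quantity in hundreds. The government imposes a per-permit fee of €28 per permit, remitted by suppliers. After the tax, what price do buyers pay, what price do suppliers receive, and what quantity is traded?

Buyers pay €52; suppliers receive €24; quantity = 325.

Rewrite in direct form: Qd = 429 − 2P and Qs = 5P + 205.
Before the tax: set 429 − 2P = 5P + 205 → P* = €32, Q* = 365.
With the tax collected from suppliers, supply shifts: Qs = 5(P − 28) + 205.
New equilibrium: buyers pay €52, suppliers receive €24, Q = 325. (Wedge: Pb − Ps = 28.)
The less price-elastic side of the market bears the larger share of a per-unit tax.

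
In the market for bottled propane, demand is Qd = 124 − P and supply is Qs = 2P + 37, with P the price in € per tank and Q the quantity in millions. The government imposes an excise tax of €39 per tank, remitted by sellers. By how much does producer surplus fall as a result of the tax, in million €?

Without the tax, 124 − P = 2P + 37 gives 3P = 87, so P* = €29 and Q* = 95.
With the tax collected from sellers, supply shifts: Qs = 2(P − 39) + 37.
Solving gives Q = 69 with buyers paying €55 and sellers receiving €16 (the €39 wedge).
ΔPS is the trapezoid between Q = 69 and Q = 95 of height €13: ½ · (95 + 69) · 13 = €1066.

Producer surplus falls by €1066 million.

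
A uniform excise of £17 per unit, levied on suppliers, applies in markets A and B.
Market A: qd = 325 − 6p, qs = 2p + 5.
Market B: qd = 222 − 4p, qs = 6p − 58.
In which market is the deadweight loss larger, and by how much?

Market B, by £130.05.

Market A: pre-tax p* = £40, q* = 85; post-tax q = 59.5; deadweight loss = £216.75.
Market B: pre-tax p* = £28, q* = 110; post-tax q = 69.2; deadweight loss = £346.8.
Difference: £216.75 vs £346.8 → market B is larger by £130.05.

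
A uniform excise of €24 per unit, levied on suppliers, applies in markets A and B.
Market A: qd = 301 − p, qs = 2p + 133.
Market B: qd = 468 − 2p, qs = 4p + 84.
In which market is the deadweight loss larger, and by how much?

Market A: pre-tax p* = €56, q* = 245; post-tax q = 229; deadweight loss = €192.
Market B: pre-tax p* = €64, q* = 340; post-tax q = 308; deadweight loss = €384.
Difference: €192 vs €384 → market B is larger by €192.

Market B, by €192.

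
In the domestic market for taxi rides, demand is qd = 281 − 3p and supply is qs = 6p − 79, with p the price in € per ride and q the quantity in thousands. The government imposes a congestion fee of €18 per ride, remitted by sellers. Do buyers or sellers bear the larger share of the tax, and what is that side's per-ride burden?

Before the tax: set 281 − 3p = 6p − 79 → p* = €40, q* = 161.
With the tax collected from sellers, supply shifts: qs = 6(p − 18) − 79.
New equilibrium: buyers pay €52, sellers receive €34, q = 125. (Wedge: pb − ps = 18.)
Per-ride burden: buyers €12, sellers €6.
Buyers take the larger share because demand is less price-elastic here (demand slope 3 vs supply slope 6).
The less price-elastic side of the market bears the larger share of a per-unit tax.

Buyers bear the larger share: €12 per ride.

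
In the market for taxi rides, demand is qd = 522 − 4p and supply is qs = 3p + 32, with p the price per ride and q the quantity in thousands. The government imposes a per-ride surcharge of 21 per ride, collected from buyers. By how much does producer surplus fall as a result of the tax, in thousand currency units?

Without the tax, 522 − 4p = 3p + 32 gives 7p = 490, so p* = 70 and q* = 242.
With the tax collected from buyers, demand (in seller-price terms) shifts: qd = 522 − 4(p + 21).
Solving gives q = 206 with buyers paying 79 and producers receiving 58 (the 21 wedge).
ΔPS is the trapezoid between Q = 206 and Q = 242 of height 12: ½ · (242 + 206) · 12 = 2688.

Producer surplus falls by 2688 thousand.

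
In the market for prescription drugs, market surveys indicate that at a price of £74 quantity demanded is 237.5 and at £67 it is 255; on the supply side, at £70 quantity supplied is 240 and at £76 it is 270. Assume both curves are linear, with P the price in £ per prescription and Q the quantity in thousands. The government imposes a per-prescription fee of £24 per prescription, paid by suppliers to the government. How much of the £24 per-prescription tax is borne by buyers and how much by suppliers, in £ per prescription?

Buyers bear £16 per prescription; suppliers bear £8 per prescription.

Demand slope: (255 − 237.5)/(67 − 74) = -2.5, so Qd = 422.5 − 2.5P.
Supply slope: (270 − 240)/(76 − 70) = 5, so Qs = 5P − 110.
Without the tax, 422.5 − 2.5P = 5P − 110 gives 7.5P = 532.5, so P* = £71 and Q* = 245.
With the tax collected from suppliers, supply shifts: Qs = 5(P − 24) − 110.
Solving gives Q = 205 with buyers paying £87 and suppliers receiving £63 (the £24 wedge).
Burden on buyers: £16; on suppliers: £8. (They sum to £24.)
The less price-elastic side of the market bears the larger share of a per-unit tax.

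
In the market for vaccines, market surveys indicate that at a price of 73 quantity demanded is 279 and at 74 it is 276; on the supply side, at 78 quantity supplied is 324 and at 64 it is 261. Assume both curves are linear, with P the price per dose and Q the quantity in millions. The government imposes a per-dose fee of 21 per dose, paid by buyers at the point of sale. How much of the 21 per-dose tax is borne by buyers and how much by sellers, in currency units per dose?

Demand slope: (276 − 279)/(74 − 73) = -3, so Qd = 498 − 3P.
Supply slope: (261 − 324)/(64 − 78) = 4.5, so Qs = 4.5P − 27.
Before the tax: set 498 − 3P = 4.5P − 27 → P* = 70, Q* = 288.
With the tax collected from buyers, demand (in seller-price terms) shifts: Qd = 498 − 3(P + 21).
New equilibrium: buyers pay 82.6, sellers receive 61.6, Q = 250.2. (Wedge: Pb − Ps = 21.)
Burden on buyers: 12.6; on sellers: 8.4. (They sum to 21.)
The less price-elastic side of the market bears the larger share of a per-unit tax.

Buyers bear 12.6 per dose; sellers bear 8.4 per dose.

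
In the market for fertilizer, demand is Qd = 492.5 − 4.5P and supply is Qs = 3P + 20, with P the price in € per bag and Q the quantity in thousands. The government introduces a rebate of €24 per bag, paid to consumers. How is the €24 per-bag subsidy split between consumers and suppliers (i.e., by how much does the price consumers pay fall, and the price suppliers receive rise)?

Without the subsidy, 492.5 − 4.5P = 3P + 20 gives 7.5P = 472.5, so P* = €63 and Q* = 209.
With a per-unit subsidy paid to consumers, each effectively pays P − 24, so demand becomes Qd = 492.5 − 4.5(P − 24).
New equilibrium: consumers pay €53.4, suppliers receive €77.4, Q = 252.2. (Wedge: Pb − Ps = −24.)
Gain to consumers: €9.6; to suppliers: €14.4. (They sum to €24.)

Consumers gain €9.6 per bag; suppliers gain €14.4 per bag.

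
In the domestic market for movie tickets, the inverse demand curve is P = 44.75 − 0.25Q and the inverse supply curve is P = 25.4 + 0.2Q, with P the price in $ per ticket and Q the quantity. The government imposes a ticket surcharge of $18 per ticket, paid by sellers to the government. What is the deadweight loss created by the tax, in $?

Deadweight loss = $360.

Inverting to Q(P) form: Qd = 179 − 4P; Qs = 5P − 127.
Without the tax, 179 − 4P = 5P − 127 gives 9P = 306, so P* = $34 and Q* = 43.
With the tax collected from sellers, supply shifts: Qs = 5(P − 18) − 127.
New equilibrium: consumers pay $44, sellers receive $26, Q = 3. (Wedge: Pb − Ps = 18.)
Quantity falls by |ΔQ| = |43 − 3| = 40.
DWL = ½ · t · |ΔQ| = ½ · 18 · 40 = $360.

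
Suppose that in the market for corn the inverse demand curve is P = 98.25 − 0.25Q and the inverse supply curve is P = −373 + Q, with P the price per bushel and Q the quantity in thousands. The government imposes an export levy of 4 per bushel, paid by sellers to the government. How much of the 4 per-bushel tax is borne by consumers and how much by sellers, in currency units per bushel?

Inverting to Q(P) form: Qd = 393 − 4P; Qs = P + 373.
Before the tax: set 393 − 4P = P + 373 → P* = 4, Q* = 377.
With the tax collected from sellers, supply shifts: Qs = (P − 4) + 373.
New equilibrium: consumers pay 4.8, sellers receive 0.8, Q = 373.8. (Wedge: Pb − Ps = 4.)
Burden on consumers: 0.8; on sellers: 3.2. (They sum to 4.)
The less price-elastic side of the market bears the larger share of a per-unit tax.

Consumers bear 0.8 per bushel; sellers bear 3.2 per bushel.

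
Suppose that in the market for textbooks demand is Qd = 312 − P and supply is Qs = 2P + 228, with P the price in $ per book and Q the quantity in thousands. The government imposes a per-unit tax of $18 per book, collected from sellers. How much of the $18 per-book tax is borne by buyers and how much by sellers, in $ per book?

Buyers bear $12 per book; sellers bear $6 per book.

Without the tax, 312 − P = 2P + 228 gives 3P = 84, so P* = $28 and Q* = 284.
With the tax collected from sellers, supply shifts: Qs = 2(P − 18) + 228.
New equilibrium: buyers pay $40, sellers receive $22, Q = 272. (Wedge: Pb − Ps = 18.)
Burden on buyers: $12; on sellers: $6. (They sum to $18.)
The less price-elastic side of the market bears the larger share of a per-unit tax.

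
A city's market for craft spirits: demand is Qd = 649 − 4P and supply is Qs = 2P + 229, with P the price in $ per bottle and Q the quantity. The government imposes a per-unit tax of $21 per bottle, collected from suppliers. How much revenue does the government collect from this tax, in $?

Without the tax, 649 − 4P = 2P + 229 gives 6P = 420, so P* = $70 and Q* = 369.
With the tax collected from suppliers, supply shifts: Qs = 2(P − 21) + 229.
New equilibrium: consumers pay $77, suppliers receive $56, Q = 341. (Wedge: Pb − Ps = 21.)
Revenue = t · Q = 21 · 341 = $7161.

Tax revenue = $7161.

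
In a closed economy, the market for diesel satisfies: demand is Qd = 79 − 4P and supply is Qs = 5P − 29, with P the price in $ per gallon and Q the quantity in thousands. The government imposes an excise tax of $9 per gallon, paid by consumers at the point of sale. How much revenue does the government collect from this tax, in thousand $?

Without the tax, 79 − 4P = 5P − 29 gives 9P = 108, so P* = $12 and Q* = 31.
With the tax collected from consumers, demand (in seller-price terms) shifts: Qd = 79 − 4(P + 9).
Solving gives Q = 11 with consumers paying $17 and producers receiving $8 (the $9 wedge).
Revenue = t · Q = 9 · 11 = $99.

Tax revenue = $99 thousand.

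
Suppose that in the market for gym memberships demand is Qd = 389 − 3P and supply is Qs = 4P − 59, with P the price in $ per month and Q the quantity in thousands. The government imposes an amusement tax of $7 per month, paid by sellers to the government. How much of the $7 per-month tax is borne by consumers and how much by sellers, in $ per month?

Consumers bear $4 per month; sellers bear $3 per month.

Without the tax, 389 − 3P = 4P − 59 gives 7P = 448, so P* = $64 and Q* = 197.
With the tax collected from sellers, supply shifts: Qs = 4(P − 7) − 59.
New equilibrium: consumers pay $68, sellers receive $61, Q = 185. (Wedge: Pb − Ps = 7.)
Burden on consumers: $4; on sellers: $3. (They sum to $7.)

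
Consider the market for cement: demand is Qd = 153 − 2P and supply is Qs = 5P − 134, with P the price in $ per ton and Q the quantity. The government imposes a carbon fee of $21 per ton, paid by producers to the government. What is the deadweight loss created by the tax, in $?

Without the tax, 153 − 2P = 5P − 134 gives 7P = 287, so P* = $41 and Q* = 71.
With the tax collected from producers, supply shifts: Qs = 5(P − 21) − 134.
New equilibrium: buyers pay $56, producers receive $35, Q = 41. (Wedge: Pb − Ps = 21.)
Quantity falls by |ΔQ| = |71 − 41| = 30.
DWL = ½ · t · |ΔQ| = ½ · 21 · 30 = $315.

Deadweight loss = $315.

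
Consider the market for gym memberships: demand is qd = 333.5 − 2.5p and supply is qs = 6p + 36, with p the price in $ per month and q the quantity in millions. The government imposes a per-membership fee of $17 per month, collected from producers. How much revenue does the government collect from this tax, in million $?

Before the tax: set 333.5 − 2.5p = 6p + 36 → p* = $35, q* = 246.
With the tax collected from producers, supply shifts: qs = 6(p − 17) + 36.
New equilibrium: buyers pay $47, producers receive $30, q = 216. (Wedge: pb − ps = 17.)
Revenue = t · Q = 17 · 216 = $3672.

Tax revenue = $3672 million.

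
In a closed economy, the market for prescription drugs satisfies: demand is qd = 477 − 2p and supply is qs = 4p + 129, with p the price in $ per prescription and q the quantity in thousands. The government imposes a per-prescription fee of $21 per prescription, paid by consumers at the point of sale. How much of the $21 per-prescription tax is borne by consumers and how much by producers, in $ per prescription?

Before the tax: set 477 − 2p = 4p + 129 → p* = $58, q* = 361.
With the tax collected from consumers, demand (in seller-price terms) shifts: qd = 477 − 2(p + 21).
Solving gives q = 333 with consumers paying $72 and producers receiving $51 (the $21 wedge).
Burden on consumers: $14; on producers: $7. (They sum to $21.)
The less price-elastic side of the market bears the larger share of a per-unit tax.

Consumers bear $14 per prescription; producers bear $7 per prescription.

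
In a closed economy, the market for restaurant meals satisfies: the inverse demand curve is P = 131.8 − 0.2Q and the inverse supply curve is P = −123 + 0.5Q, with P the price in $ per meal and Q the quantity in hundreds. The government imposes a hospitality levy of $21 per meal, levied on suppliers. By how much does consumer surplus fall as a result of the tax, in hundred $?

Consumer surplus falls by $2094 hundred.

Inverting to Q(P) form: Qd = 659 − 5P; Qs = 2P + 246.
Before the tax: set 659 − 5P = 2P + 246 → P* = $59, Q* = 364.
With the tax collected from suppliers, supply shifts: Qs = 2(P − 21) + 246.
New equilibrium: consumers pay $65, suppliers receive $44, Q = 334. (Wedge: Pb − Ps = 21.)
ΔCS is the trapezoid between Q = 334 and Q = 364 of height $6: ½ · (364 + 334) · 6 = $2094.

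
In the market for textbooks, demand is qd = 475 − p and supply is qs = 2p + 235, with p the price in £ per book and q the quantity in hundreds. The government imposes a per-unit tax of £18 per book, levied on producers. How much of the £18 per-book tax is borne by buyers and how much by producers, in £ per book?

Before the tax: set 475 − p = 2p + 235 → p* = £80, q* = 395.
With the tax collected from producers, supply shifts: qs = 2(p − 18) + 235.
Solving gives q = 383 with buyers paying £92 and producers receiving £74 (the £18 wedge).
Burden on buyers: £12; on producers: £6. (They sum to £18.)
The less price-elastic side of the market bears the larger share of a per-unit tax.

Buyers bear £12 per book; producers bear £6 per book.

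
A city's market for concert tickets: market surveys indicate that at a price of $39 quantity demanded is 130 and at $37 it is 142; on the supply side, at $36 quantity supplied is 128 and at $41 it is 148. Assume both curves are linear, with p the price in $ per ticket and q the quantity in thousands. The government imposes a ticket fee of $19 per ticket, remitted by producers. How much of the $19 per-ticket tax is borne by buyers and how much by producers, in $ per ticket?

Demand slope: (142 − 130)/(37 − 39) = -6, so qd = 364 − 6p.
Supply slope: (148 − 128)/(41 − 36) = 4, so qs = 4p − 16.
Before the tax: set 364 − 6p = 4p − 16 → p* = $38, q* = 136.
With the tax collected from producers, supply shifts: qs = 4(p − 19) − 16.
Solving gives q = 90.4 with buyers paying $45.6 and producers receiving $26.6 (the $19 wedge).
Burden on buyers: $7.6; on producers: $11.4. (They sum to $19.)
The less price-elastic side of the market bears the larger share of a per-unit tax.

Buyers bear $7.6 per ticket; producers bear $11.4 per ticket.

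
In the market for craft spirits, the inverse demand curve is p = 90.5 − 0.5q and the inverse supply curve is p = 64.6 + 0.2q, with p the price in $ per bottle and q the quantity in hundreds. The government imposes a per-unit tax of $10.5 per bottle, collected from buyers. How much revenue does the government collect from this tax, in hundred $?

Tax revenue = $231 hundred.

Inverting to q(p) form: qd = 181 − 2p; qs = 5p − 323.
Before the tax: set 181 − 2p = 5p − 323 → p* = $72, q* = 37.
With the tax collected from buyers, demand (in seller-price terms) shifts: qd = 181 − 2(p + 10.5).
New equilibrium: buyers pay $79.5, sellers receive $69, q = 22. (Wedge: pb − ps = 10.5.)
Revenue = t · Q = 10.5 · 22 = $231.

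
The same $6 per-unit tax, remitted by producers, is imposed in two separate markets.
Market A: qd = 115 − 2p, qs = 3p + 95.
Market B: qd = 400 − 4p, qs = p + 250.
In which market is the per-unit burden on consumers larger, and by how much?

Market A, by $2.4.

Market A: pre-tax p* = $4, q* = 107; post-tax q = 99.8; per-unit burden on consumers = $3.6.
Market B: pre-tax p* = $30, q* = 280; post-tax q = 275.2; per-unit burden on consumers = $1.2.
Difference: $3.6 vs $1.2 → market A is larger by $2.4.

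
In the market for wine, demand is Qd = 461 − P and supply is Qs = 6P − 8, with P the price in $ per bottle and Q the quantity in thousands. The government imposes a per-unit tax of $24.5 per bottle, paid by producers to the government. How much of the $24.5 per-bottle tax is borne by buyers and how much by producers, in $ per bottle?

Without the tax, 461 − P = 6P − 8 gives 7P = 469, so P* = $67 and Q* = 394.
With the tax collected from producers, supply shifts: Qs = 6(P − 24.5) − 8.
New equilibrium: buyers pay $88, producers receive $63.5, Q = 373. (Wedge: Pb − Ps = 24.5.)
Burden on buyers: $21; on producers: $3.5. (They sum to $24.5.)
The less price-elastic side of the market bears the larger share of a per-unit tax.

Buyers bear $21 per bottle; producers bear $3.5 per bottle.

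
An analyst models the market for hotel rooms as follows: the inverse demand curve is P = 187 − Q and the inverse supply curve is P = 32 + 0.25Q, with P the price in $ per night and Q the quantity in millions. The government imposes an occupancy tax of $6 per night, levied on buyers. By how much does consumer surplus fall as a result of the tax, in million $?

Rewrite in direct form: Qd = 187 − P and Qs = 4P − 128.
Without the tax, 187 − P = 4P − 128 gives 5P = 315, so P* = $63 and Q* = 124.
With the tax collected from buyers, demand (in seller-price terms) shifts: Qd = 187 − (P + 6).
Solving gives Q = 119.2 with buyers paying $67.8 and sellers receiving $61.8 (the $6 wedge).
ΔCS is the trapezoid between Q = 119.2 and Q = 124 of height $4.8: ½ · (124 + 119.2) · 4.8 = $583.68.

Consumer surplus falls by $583.68 million.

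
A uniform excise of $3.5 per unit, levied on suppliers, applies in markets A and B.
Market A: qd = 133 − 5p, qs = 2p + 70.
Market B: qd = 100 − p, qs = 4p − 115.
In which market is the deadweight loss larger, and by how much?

Market A, by $3.85.

Market A: pre-tax p* = $9, q* = 88; post-tax q = 83; deadweight loss = $8.75.
Market B: pre-tax p* = $43, q* = 57; post-tax q = 54.2; deadweight loss = $4.9.
Difference: $8.75 vs $4.9 → market A is larger by $3.85.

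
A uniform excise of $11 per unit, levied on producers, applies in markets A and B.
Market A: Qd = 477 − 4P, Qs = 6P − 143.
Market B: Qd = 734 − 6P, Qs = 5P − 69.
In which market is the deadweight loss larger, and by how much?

Market B, by $19.8.

Market A: pre-tax P* = $62, Q* = 229; post-tax Q = 202.6; deadweight loss = $145.2.
Market B: pre-tax P* = $73, Q* = 296; post-tax Q = 266; deadweight loss = $165.
Difference: $145.2 vs $165 → market B is larger by $19.8.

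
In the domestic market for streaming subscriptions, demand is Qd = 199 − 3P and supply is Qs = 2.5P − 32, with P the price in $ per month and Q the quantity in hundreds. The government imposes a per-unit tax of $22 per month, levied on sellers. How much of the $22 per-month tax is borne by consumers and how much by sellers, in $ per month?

Consumers bear $10 per month; sellers bear $12 per month.

Without the tax, 199 − 3P = 2.5P − 32 gives 5.5P = 231, so P* = $42 and Q* = 73.
With the tax collected from sellers, supply shifts: Qs = 2.5(P − 22) − 32.
Solving gives Q = 43 with consumers paying $52 and sellers receiving $30 (the $22 wedge).
Burden on consumers: $10; on sellers: $12. (They sum to $22.)
The less price-elastic side of the market bears the larger share of a per-unit tax.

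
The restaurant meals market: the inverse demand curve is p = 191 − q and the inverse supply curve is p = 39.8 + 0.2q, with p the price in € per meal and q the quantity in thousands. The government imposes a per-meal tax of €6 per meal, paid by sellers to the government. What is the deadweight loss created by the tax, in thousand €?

Inverting to q(p) form: qd = 191 − p; qs = 5p − 199.
Without the tax, 191 − p = 5p − 199 gives 6p = 390, so p* = €65 and q* = 126.
With the tax collected from sellers, supply shifts: qs = 5(p − 6) − 199.
New equilibrium: buyers pay €70, sellers receive €64, q = 121. (Wedge: pb − ps = 6.)
Quantity falls by |ΔQ| = |126 − 121| = 5.
DWL = ½ · t · |ΔQ| = ½ · 6 · 5 = €15.

Deadweight loss = €15 thousand.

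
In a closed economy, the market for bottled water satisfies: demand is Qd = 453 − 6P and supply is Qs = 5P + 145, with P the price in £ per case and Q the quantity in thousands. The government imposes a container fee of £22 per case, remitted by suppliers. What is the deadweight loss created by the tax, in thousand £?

Without the tax, 453 − 6P = 5P + 145 gives 11P = 308, so P* = £28 and Q* = 285.
With the tax collected from suppliers, supply shifts: Qs = 5(P − 22) + 145.
Solving gives Q = 225 with consumers paying £38 and suppliers receiving £16 (the £22 wedge).
Quantity falls by |ΔQ| = |285 − 225| = 60.
DWL = ½ · t · |ΔQ| = ½ · 22 · 60 = £660.

Deadweight loss = £660 thousand.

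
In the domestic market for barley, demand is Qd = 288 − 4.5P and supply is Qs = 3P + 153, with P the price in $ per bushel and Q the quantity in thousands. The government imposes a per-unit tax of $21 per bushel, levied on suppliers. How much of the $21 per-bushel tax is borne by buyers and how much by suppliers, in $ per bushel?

Buyers bear $8.4 per bushel; suppliers bear $12.6 per bushel.

Before the tax: set 288 − 4.5P = 3P + 153 → P* = $18, Q* = 207.
With the tax collected from suppliers, supply shifts: Qs = 3(P − 21) + 153.
New equilibrium: buyers pay $26.4, suppliers receive $5.4, Q = 169.2. (Wedge: Pb − Ps = 21.)
Burden on buyers: $8.4; on suppliers: $12.6. (They sum to $21.)
The less price-elastic side of the market bears the larger share of a per-unit tax.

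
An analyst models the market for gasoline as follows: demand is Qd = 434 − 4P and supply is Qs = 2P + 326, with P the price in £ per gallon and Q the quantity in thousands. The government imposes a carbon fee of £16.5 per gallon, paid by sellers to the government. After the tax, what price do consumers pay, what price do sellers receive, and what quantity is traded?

Before the tax: set 434 − 4P = 2P + 326 → P* = £18, Q* = 362.
With the tax collected from sellers, supply shifts: Qs = 2(P − 16.5) + 326.
New equilibrium: consumers pay £23.5, sellers receive £7, Q = 340. (Wedge: Pb − Ps = 16.5.)

Consumers pay £23.5; sellers receive £7; quantity = 340.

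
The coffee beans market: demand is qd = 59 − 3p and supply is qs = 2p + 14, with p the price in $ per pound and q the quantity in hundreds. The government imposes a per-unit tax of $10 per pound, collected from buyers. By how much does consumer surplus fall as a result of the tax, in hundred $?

Before the tax: set 59 − 3p = 2p + 14 → p* = $9, q* = 32.
With the tax collected from buyers, demand (in seller-price terms) shifts: qd = 59 − 3(p + 10).
New equilibrium: buyers pay $13, sellers receive $3, q = 20. (Wedge: pb − ps = 10.)
ΔCS is the trapezoid between Q = 20 and Q = 32 of height $4: ½ · (32 + 20) · 4 = $104.

Consumer surplus falls by $104 hundred.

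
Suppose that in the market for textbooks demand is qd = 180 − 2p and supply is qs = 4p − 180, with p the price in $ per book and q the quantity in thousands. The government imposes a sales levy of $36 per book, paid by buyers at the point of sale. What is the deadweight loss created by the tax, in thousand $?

Deadweight loss = $864 thousand.

Before the tax: set 180 − 2p = 4p − 180 → p* = $60, q* = 60.
With the tax collected from buyers, demand (in seller-price terms) shifts: qd = 180 − 2(p + 36).
New equilibrium: buyers pay $84, sellers receive $48, q = 12. (Wedge: pb − ps = 36.)
Quantity falls by |ΔQ| = |60 − 12| = 48.
DWL = ½ · t · |ΔQ| = ½ · 36 · 48 = $864.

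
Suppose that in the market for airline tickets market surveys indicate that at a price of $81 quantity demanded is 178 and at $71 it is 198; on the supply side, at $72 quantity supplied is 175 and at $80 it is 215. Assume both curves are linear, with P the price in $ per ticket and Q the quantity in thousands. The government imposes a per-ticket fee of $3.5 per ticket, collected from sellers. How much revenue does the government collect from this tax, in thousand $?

Tax revenue = $647.5 thousand.

Demand slope: (198 − 178)/(71 − 81) = -2, so Qd = 340 − 2P.
Supply slope: (215 − 175)/(80 − 72) = 5, so Qs = 5P − 185.
Without the tax, 340 − 2P = 5P − 185 gives 7P = 525, so P* = $75 and Q* = 190.
With the tax collected from sellers, supply shifts: Qs = 5(P − 3.5) − 185.
New equilibrium: consumers pay $77.5, sellers receive $74, Q = 185. (Wedge: Pb − Ps = 3.5.)
Revenue = t · Q = 3.5 · 185 = $647.5.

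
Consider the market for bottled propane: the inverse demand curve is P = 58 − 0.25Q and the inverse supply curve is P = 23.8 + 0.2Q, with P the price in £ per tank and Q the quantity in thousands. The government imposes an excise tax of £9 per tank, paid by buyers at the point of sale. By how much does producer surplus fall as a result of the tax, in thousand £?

Producer surplus falls by £264 thousand.

Inverting to Q(P) form: Qd = 232 − 4P; Qs = 5P − 119.
Without the tax, 232 − 4P = 5P − 119 gives 9P = 351, so P* = £39 and Q* = 76.
With the tax collected from buyers, demand (in seller-price terms) shifts: Qd = 232 − 4(P + 9).
New equilibrium: buyers pay £44, producers receive £35, Q = 56. (Wedge: Pb − Ps = 9.)
ΔPS is the trapezoid between Q = 56 and Q = 76 of height £4: ½ · (76 + 56) · 4 = £264.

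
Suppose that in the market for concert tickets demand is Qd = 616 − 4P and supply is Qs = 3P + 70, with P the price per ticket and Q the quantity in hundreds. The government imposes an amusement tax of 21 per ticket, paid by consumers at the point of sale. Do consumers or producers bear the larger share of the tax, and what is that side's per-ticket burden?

Before the tax: set 616 − 4P = 3P + 70 → P* = 78, Q* = 304.
With the tax collected from consumers, demand (in seller-price terms) shifts: Qd = 616 − 4(P + 21).
Solving gives Q = 268 with consumers paying 87 and producers receiving 66 (the 21 wedge).
Per-ticket burden: consumers 9, producers 12.
Producers take the larger share because supply is less price-elastic here (demand slope 4 vs supply slope 3).
The less price-elastic side of the market bears the larger share of a per-unit tax.

Producers bear the larger share: 12 per ticket.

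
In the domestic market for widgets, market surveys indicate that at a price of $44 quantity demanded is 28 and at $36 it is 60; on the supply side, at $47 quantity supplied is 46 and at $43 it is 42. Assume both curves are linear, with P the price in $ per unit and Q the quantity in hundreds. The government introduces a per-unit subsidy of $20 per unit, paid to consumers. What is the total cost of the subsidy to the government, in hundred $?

Demand slope: (60 − 28)/(36 − 44) = -4, so Qd = 204 − 4P.
Supply slope: (42 − 46)/(43 − 47) = 1, so Qs = P − 1.
Without the subsidy, 204 − 4P = P − 1 gives 5P = 205, so P* = $41 and Q* = 40.
With a per-unit subsidy paid to consumers, each effectively pays P − 20, so demand becomes Qd = 204 − 4(P − 20).
New equilibrium: consumers pay $37, producers receive $57, Q = 56. (Wedge: Pb − Ps = −20.)
Outlay = t · Q = 20 · 56 = $1120.

Government outlay = $1120 hundred.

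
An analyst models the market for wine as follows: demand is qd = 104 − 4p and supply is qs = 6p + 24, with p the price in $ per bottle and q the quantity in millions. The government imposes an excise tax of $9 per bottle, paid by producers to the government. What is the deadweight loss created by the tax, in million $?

Deadweight loss = $97.2 million.

Before the tax: set 104 − 4p = 6p + 24 → p* = $8, q* = 72.
With the tax collected from producers, supply shifts: qs = 6(p − 9) + 24.
New equilibrium: consumers pay $13.4, producers receive $4.4, q = 50.4. (Wedge: pb − ps = 9.)
Quantity falls by |ΔQ| = |72 − 50.4| = 21.6.
DWL = ½ · t · |ΔQ| = ½ · 9 · 21.6 = $97.2.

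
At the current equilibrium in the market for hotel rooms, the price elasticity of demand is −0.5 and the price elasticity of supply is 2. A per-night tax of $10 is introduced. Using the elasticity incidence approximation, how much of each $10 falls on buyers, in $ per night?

Incidence ratio: buyers' share ≈ εs / (εs + |εd|) = 2 / (2 + 0.5) = 0.8.
So buyers bear ≈ 0.8 × $10 = $8; producers bear $2.

Buyers bear ≈ $8 per night.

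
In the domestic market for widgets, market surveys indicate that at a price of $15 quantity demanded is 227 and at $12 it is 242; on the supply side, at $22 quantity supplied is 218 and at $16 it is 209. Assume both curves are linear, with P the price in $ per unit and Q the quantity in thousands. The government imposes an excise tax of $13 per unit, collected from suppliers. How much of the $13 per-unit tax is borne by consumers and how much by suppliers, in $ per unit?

Consumers bear $3 per unit; suppliers bear $10 per unit.

Demand slope: (242 − 227)/(12 − 15) = -5, so Qd = 302 − 5P.
Supply slope: (209 − 218)/(16 − 22) = 1.5, so Qs = 1.5P + 185.
Before the tax: set 302 − 5P = 1.5P + 185 → P* = $18, Q* = 212.
With the tax collected from suppliers, supply shifts: Qs = 1.5(P − 13) + 185.
Solving gives Q = 197 with consumers paying $21 and suppliers receiving $8 (the $13 wedge).
Burden on consumers: $3; on suppliers: $10. (They sum to $13.)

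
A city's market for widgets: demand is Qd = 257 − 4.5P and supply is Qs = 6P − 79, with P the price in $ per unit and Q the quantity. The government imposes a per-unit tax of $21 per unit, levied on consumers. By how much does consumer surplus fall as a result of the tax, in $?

Without the tax, 257 − 4.5P = 6P − 79 gives 10.5P = 336, so P* = $32 and Q* = 113.
With the tax collected from consumers, demand (in seller-price terms) shifts: Qd = 257 − 4.5(P + 21).
New equilibrium: consumers pay $44, suppliers receive $23, Q = 59. (Wedge: Pb − Ps = 21.)
ΔCS is the trapezoid between Q = 59 and Q = 113 of height $12: ½ · (113 + 59) · 12 = $1032.

Consumer surplus falls by $1032.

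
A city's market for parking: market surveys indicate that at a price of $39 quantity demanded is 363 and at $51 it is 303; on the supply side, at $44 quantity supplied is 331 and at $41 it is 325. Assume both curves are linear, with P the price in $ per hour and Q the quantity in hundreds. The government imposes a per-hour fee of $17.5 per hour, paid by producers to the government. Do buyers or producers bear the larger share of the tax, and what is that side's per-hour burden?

Producers bear the larger share: $12.5 per hour.

Demand slope: (303 − 363)/(51 − 39) = -5, so Qd = 558 − 5P.
Supply slope: (325 − 331)/(41 − 44) = 2, so Qs = 2P + 243.
Before the tax: set 558 − 5P = 2P + 243 → P* = $45, Q* = 333.
With the tax collected from producers, supply shifts: Qs = 2(P − 17.5) + 243.
New equilibrium: buyers pay $50, producers receive $32.5, Q = 308. (Wedge: Pb − Ps = 17.5.)
Per-hour burden: buyers $5, producers $12.5.
Producers take the larger share because supply is less price-elastic here (demand slope 5 vs supply slope 2).
The less price-elastic side of the market bears the larger share of a per-unit tax.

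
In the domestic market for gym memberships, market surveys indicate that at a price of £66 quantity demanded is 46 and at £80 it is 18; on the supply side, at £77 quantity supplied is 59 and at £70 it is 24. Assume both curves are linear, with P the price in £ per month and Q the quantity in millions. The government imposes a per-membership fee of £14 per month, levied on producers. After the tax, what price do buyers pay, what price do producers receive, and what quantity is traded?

Demand slope: (18 − 46)/(80 − 66) = -2, so Qd = 178 − 2P.
Supply slope: (24 − 59)/(70 − 77) = 5, so Qs = 5P − 326.
Without the tax, 178 − 2P = 5P − 326 gives 7P = 504, so P* = £72 and Q* = 34.
With the tax collected from producers, supply shifts: Qs = 5(P − 14) − 326.
New equilibrium: buyers pay £82, producers receive £68, Q = 14. (Wedge: Pb − Ps = 14.)

Buyers pay £82; producers receive £68; quantity = 14.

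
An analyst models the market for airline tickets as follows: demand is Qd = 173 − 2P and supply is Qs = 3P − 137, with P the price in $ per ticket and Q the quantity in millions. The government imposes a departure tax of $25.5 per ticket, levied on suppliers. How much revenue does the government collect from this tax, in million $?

Tax revenue = $469.2 million.

Before the tax: set 173 − 2P = 3P − 137 → P* = $62, Q* = 49.
With the tax collected from suppliers, supply shifts: Qs = 3(P − 25.5) − 137.
Solving gives Q = 18.4 with buyers paying $77.3 and suppliers receiving $51.8 (the $25.5 wedge).
Revenue = t · Q = 25.5 · 18.4 = $469.2.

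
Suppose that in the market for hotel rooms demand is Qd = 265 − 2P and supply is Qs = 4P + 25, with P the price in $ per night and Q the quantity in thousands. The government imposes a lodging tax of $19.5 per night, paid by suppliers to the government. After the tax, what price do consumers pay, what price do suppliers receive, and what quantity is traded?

Before the tax: set 265 − 2P = 4P + 25 → P* = $40, Q* = 185.
With the tax collected from suppliers, supply shifts: Qs = 4(P − 19.5) + 25.
Solving gives Q = 159 with consumers paying $53 and suppliers receiving $33.5 (the $19.5 wedge).
The less price-elastic side of the market bears the larger share of a per-unit tax.

Consumers pay $53; suppliers receive $33.5; quantity = 159.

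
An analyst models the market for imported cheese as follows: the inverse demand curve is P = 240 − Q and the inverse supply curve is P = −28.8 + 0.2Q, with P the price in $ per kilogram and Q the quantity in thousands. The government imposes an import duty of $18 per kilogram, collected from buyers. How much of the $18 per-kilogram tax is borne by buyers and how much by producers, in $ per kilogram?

Rewrite in direct form: Qd = 240 − P and Qs = 5P + 144.
Without the tax, 240 − P = 5P + 144 gives 6P = 96, so P* = $16 and Q* = 224.
With the tax collected from buyers, demand (in seller-price terms) shifts: Qd = 240 − (P + 18).
New equilibrium: buyers pay $31, producers receive $13, Q = 209. (Wedge: Pb − Ps = 18.)
Burden on buyers: $15; on producers: $3. (They sum to $18.)
The less price-elastic side of the market bears the larger share of a per-unit tax.

Buyers bear $15 per kilogram; producers bear $3 per kilogram.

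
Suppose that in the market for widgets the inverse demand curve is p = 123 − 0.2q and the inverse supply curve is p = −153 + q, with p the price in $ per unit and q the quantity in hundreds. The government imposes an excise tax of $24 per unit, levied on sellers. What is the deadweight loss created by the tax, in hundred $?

Deadweight loss = $240 hundred.

Rewrite in direct form: qd = 615 − 5p and qs = p + 153.
Before the tax: set 615 − 5p = p + 153 → p* = $77, q* = 230.
With the tax collected from sellers, supply shifts: qs = (p − 24) + 153.
New equilibrium: consumers pay $81, sellers receive $57, q = 210. (Wedge: pb − ps = 24.)
Quantity falls by |ΔQ| = |230 − 210| = 20.
DWL = ½ · t · |ΔQ| = ½ · 24 · 20 = $240.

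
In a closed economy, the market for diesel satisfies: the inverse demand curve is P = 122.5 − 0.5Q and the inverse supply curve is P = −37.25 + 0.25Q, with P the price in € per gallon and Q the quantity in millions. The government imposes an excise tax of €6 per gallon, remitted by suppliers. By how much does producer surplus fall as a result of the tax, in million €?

Rewrite in direct form: Qd = 245 − 2P and Qs = 4P + 149.
Before the tax: set 245 − 2P = 4P + 149 → P* = €16, Q* = 213.
With the tax collected from suppliers, supply shifts: Qs = 4(P − 6) + 149.
Solving gives Q = 205 with buyers paying €20 and suppliers receiving €14 (the €6 wedge).
ΔPS is the trapezoid between Q = 205 and Q = 213 of height €2: ½ · (213 + 205) · 2 = €418.

Producer surplus falls by €418 million.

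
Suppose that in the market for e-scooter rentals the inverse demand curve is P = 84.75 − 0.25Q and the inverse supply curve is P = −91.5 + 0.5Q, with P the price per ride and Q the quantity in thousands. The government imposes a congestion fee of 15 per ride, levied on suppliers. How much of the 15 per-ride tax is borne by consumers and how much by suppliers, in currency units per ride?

Inverting to Q(P) form: Qd = 339 − 4P; Qs = 2P + 183.
Without the tax, 339 − 4P = 2P + 183 gives 6P = 156, so P* = 26 and Q* = 235.
With the tax collected from suppliers, supply shifts: Qs = 2(P − 15) + 183.
Solving gives Q = 215 with consumers paying 31 and suppliers receiving 16 (the 15 wedge).
Burden on consumers: 5; on suppliers: 10. (They sum to 15.)
The less price-elastic side of the market bears the larger share of a per-unit tax.

Consumers bear 5 per ride; suppliers bear 10 per ride.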